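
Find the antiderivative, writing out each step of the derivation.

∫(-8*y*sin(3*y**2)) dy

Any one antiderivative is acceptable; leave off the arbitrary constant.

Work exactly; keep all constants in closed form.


Step 1. Substitute u = y**2, turning ∫(-8*y*sin(3*y**2)) dy into ∫(-4*sin(3*u)) du: now ∫(-4*sin(3*u)) du.
Step 2. Evaluate the standard form: now 4*cos(3*u)/3.
Step 3. Substitute back u = y**2: now 4*cos(3*y**2)/3.
Answer: 4*cos(3*y**2)/3.


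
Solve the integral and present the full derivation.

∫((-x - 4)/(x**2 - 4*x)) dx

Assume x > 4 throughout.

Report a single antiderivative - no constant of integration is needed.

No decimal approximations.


Step 1. Decompose ∫((-x - 4)/(x**2 - 4*x)) dx by partial fractions, (-x - 4)/(x**2 - 4*x) = -2/(x - 4) + 1/x: now ∫(1/x) dx + ∫(-2/(x - 4)) dx.
Step 2. Evaluate the standard form [assuming x > 4]: now -2*log(x - 4) + ∫(1/x) dx.
Step 3. Evaluate the standard form [assuming x > 0]: now log(x) - 2*log(x - 4).
Answer: log(x) - 2*log(x - 4).


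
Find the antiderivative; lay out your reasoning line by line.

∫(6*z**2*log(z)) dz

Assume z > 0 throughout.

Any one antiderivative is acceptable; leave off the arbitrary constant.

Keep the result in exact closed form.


Step 1. Integrate ∫(6*z**2*log(z)) dz by parts with u = log(z), dv = (6*z**2) dz, so v = 2*z**3 [assuming z > 0]: now 2*z**3*log(z) + ∫(-2*z**2) dz.
Step 2. Evaluate the standard form: now 2*z**3*log(z) - 2*z**3/3.
Answer: 2*z**3*log(z) - 2*z**3/3.


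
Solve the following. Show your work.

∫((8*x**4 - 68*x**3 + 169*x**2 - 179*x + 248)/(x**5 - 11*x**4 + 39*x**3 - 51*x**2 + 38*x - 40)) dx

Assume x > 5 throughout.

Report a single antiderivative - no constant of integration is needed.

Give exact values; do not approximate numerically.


Step 1. Decompose ∫((8*x**4 - 68*x**3 + 169*x**2 - 179*x + 248)/(x**5 - 11*x**4 + 39*x**3 - 51*x**2 + 38*x - 40)) dx by partial fractions, (8*x**4 - 68*x**3 + 169*x**2 - 179*x + 248)/(x**5 - 11*x**4 + 39*x**3 - 51*x**2 + 38*x - 40) = -3/(x**2 + 1) + 5/(x - 2) + 2/(x - 4) + 1/(x - 5): now ∫(1/(x - 5)) dx + ∫(2/(x - 4)) dx + ∫(5/(x - 2)) dx + ∫(-3/(x**2 + 1)) dx.
Step 2. Evaluate the standard form [assuming x > 5]: now log(x - 5) + ∫(2/(x - 4)) dx + ∫(5/(x - 2)) dx + ∫(-3/(x**2 + 1)) dx.
Step 3. Evaluate the standard form [assuming x > 4]: now log(x - 5) + 2*log(x - 4) + ∫(5/(x - 2)) dx + ∫(-3/(x**2 + 1)) dx.
Step 4. Evaluate the standard form [assuming x > 2]: now log(x - 5) + 2*log(x - 4) + 5*log(x - 2) + ∫(-3/(x**2 + 1)) dx.
Step 5. Evaluate the standard form: now log(x - 5) + 2*log(x - 4) + 5*log(x - 2) - 3*atan(x).
Answer: log(x - 5) + 2*log(x - 4) + 5*log(x - 2) - 3*atan(x).


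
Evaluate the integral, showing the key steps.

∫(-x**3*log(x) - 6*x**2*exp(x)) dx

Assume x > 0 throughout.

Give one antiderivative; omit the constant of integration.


Step 1. Rewrite: now ∫(-6*x**2*exp(x)) dx + ∫(-x**3*log(x)) dx.
Step 2. Integrate ∫(-6*x**2*exp(x)) dx by parts with u = x**2, dv = (-6*exp(x)) dx, so v = -6*exp(x): now -6*x**2*exp(x) + ∫(12*x*exp(x)) dx + ∫(-x**3*log(x)) dx.
Step 3. Integrate ∫(12*x*exp(x)) dx by parts with u = x, dv = (12*exp(x)) dx, so v = 12*exp(x): now -6*x**2*exp(x) + 12*x*exp(x) + ∫(-x**3*log(x)) dx + ∫(-12*exp(x)) dx.
Step 4. Evaluate the standard form: now -6*x**2*exp(x) + 12*x*exp(x) - 12*exp(x) + ∫(-x**3*log(x)) dx.
Step 5. Integrate ∫(-x**3*log(x)) dx by parts with u = log(x), dv = (-x**3) dx, so v = -x**4/4 [assuming x > 0]: now -x**4*log(x)/4 - 6*x**2*exp(x) + 12*x*exp(x) - 12*exp(x) + ∫(x**3/4) dx.
Step 6. Evaluate the standard form: now -x**4*log(x)/4 + x**4/16 - 6*x**2*exp(x) + 12*x*exp(x) - 12*exp(x).
Answer: -x**4*log(x)/4 + x**4/16 - 6*x**2*exp(x) + 12*x*exp(x) - 12*exp(x).


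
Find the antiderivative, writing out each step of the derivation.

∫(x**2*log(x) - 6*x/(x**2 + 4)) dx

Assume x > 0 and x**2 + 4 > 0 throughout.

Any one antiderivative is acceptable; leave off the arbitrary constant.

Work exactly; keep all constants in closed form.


Step 1. Rewrite: now ∫(-6*x/(x**2 + 4)) dx + ∫(x**2*log(x)) dx.
Step 2. Integrate ∫(x**2*log(x)) dx by parts with u = log(x), dv = (x**2) dx, so v = x**3/3 [assuming x > 0]: now x**3*log(x)/3 + ∫(-x**2/3) dx + ∫(-6*x/(x**2 + 4)) dx.
Step 3. Evaluate the standard form: now x**3*log(x)/3 - x**3/9 + ∫(-6*x/(x**2 + 4)) dx.
Step 4. Substitute u = x**2 + 4, turning ∫(-6*x/(x**2 + 4)) dx into ∫(-3/u) du: now x**3*log(x)/3 - x**3/9 + ∫(-3/u) du.
Step 5. Evaluate the standard form [assuming u > 0]: now x**3*log(x)/3 - x**3/9 - 3*log(u).
Step 6. Substitute back u = x**2 + 4: now x**3*log(x)/3 - x**3/9 - 3*log(x**2 + 4).
Answer: x**3*log(x)/3 - x**3/9 - 3*log(x**2 + 4).


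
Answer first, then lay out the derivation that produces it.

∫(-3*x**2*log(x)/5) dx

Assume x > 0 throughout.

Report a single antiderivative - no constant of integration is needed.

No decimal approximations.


The answer is -x**3*log(x)/5 + x**3/15.
Step 1. Integrate ∫(-3*x**2*log(x)/5) dx by parts with u = log(x), dv = (-3*x**2/5) dx, so v = -x**3/5 [assuming x > 0]: now -x**3*log(x)/5 + ∫(x**2/5) dx.
Step 2. Evaluate the standard form: now -x**3*log(x)/5 + x**3/15.
Answer: -x**3*log(x)/5 + x**3/15.


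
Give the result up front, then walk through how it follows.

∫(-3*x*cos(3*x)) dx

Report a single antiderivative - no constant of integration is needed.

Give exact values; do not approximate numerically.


The answer is -x*sin(3*x) - cos(3*x)/3.
Step 1. Integrate ∫(-3*x*cos(3*x)) dx by parts with u = x, dv = (-3*cos(3*x)) dx, so v = -sin(3*x): now -x*sin(3*x) + ∫(sin(3*x)) dx.
Step 2. Evaluate the standard form: now -x*sin(3*x) - cos(3*x)/3.
Answer: -x*sin(3*x) - cos(3*x)/3.


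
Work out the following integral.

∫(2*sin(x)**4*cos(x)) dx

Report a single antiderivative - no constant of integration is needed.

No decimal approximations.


Answer: 2*sin(x)**5/5.


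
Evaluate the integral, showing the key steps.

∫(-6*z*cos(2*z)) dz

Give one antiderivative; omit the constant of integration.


Step 1. Integrate ∫(-6*z*cos(2*z)) dz by parts with u = z, dv = (-6*cos(2*z)) dz, so v = -3*sin(2*z): now -3*z*sin(2*z) + ∫(3*sin(2*z)) dz.
Step 2. Evaluate the standard form: now -3*z*sin(2*z) - 3*cos(2*z)/2.
Answer: -3*z*sin(2*z) - 3*cos(2*z)/2.


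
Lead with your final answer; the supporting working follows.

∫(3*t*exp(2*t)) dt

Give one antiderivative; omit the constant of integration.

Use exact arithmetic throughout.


The answer is 3*t*exp(2*t)/2 - 3*exp(2*t)/4.
Step 1. Integrate ∫(3*t*exp(2*t)) dt by parts with u = t, dv = (3*exp(2*t)) dt, so v = 3*exp(2*t)/2: now 3*t*exp(2*t)/2 + ∫(-3*exp(2*t)/2) dt.
Step 2. Evaluate the standard form: now 3*t*exp(2*t)/2 - 3*exp(2*t)/4.
Answer: 3*t*exp(2*t)/2 - 3*exp(2*t)/4.


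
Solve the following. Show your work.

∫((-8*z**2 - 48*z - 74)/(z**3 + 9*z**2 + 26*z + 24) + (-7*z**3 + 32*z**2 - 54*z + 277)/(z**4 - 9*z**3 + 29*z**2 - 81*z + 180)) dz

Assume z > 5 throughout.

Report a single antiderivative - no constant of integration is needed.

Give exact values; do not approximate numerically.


Step 1. Rewrite: now ∫((-8*z**2 - 48*z - 74)/(z**3 + 9*z**2 + 26*z + 24)) dz + ∫((-7*z**3 + 32*z**2 - 54*z + 277)/(z**4 - 9*z**3 + 29*z**2 - 81*z + 180)) dz.
Step 2. Decompose ∫((-7*z**3 + 32*z**2 - 54*z + 277)/(z**4 - 9*z**3 + 29*z**2 - 81*z + 180)) dz by partial fractions, (-7*z**3 + 32*z**2 - 54*z + 277)/(z**4 - 9*z**3 + 29*z**2 - 81*z + 180) = -1/(z**2 + 9) - 5/(z - 4) - 2/(z - 5): now ∫((-8*z**2 - 48*z - 74)/(z**3 + 9*z**2 + 26*z + 24)) dz + ∫(-2/(z - 5)) dz + ∫(-5/(z - 4)) dz + ∫(-1/(z**2 + 9)) dz.
Step 3. Evaluate the standard form [assuming z > 4]: now -5*log(z - 4) + ∫((-8*z**2 - 48*z - 74)/(z**3 + 9*z**2 + 26*z + 24)) dz + ∫(-2/(z - 5)) dz + ∫(-1/(z**2 + 9)) dz.
Step 4. Evaluate the standard form [assuming z > 5]: now -2*log(z - 5) - 5*log(z - 4) + ∫((-8*z**2 - 48*z - 74)/(z**3 + 9*z**2 + 26*z + 24)) dz + ∫(-1/(z**2 + 9)) dz.
Step 5. Evaluate the standard form: now -2*log(z - 5) - 5*log(z - 4) - atan(z/3)/3 + ∫((-8*z**2 - 48*z - 74)/(z**3 + 9*z**2 + 26*z + 24)) dz.
Step 6. Decompose ∫((-8*z**2 - 48*z - 74)/(z**3 + 9*z**2 + 26*z + 24)) dz by partial fractions, (-8*z**2 - 48*z - 74)/(z**3 + 9*z**2 + 26*z + 24) = -5/(z + 4) + 2/(z + 3) - 5/(z + 2): now -2*log(z - 5) - 5*log(z - 4) - atan(z/3)/3 + ∫(-5/(z + 2)) dz + ∫(2/(z + 3)) dz + ∫(-5/(z + 4)) dz.
Step 7. Evaluate the standard form [assuming z > -4]: now -2*log(z - 5) - 5*log(z - 4) - 5*log(z + 4) - atan(z/3)/3 + ∫(-5/(z + 2)) dz + ∫(2/(z + 3)) dz.
Step 8. Evaluate the standard form [assuming z > -2]: now -2*log(z - 5) - 5*log(z - 4) - 5*log(z + 2) - 5*log(z + 4) - atan(z/3)/3 + ∫(2/(z + 3)) dz.
Step 9. Evaluate the standard form [assuming z > -3]: now -2*log(z - 5) - 5*log(z - 4) - 5*log(z + 2) + 2*log(z + 3) - 5*log(z + 4) - atan(z/3)/3.
Answer: -2*log(z - 5) - 5*log(z - 4) - 5*log(z + 2) + 2*log(z + 3) - 5*log(z + 4) - atan(z/3)/3.


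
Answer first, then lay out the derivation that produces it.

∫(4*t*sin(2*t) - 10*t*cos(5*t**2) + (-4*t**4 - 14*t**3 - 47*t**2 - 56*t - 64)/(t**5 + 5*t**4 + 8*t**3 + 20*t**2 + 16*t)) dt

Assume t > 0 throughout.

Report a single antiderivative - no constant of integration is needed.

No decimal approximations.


The answer is -2*t*cos(2*t) - 4*log(t) + 3*log(t + 1) - 3*log(t + 4) + sin(2*t) - sin(5*t**2) - 3*atan(t/2)/2.
Step 1. Rewrite: now ∫(4*t*sin(2*t)) dt + ∫(-10*t*cos(5*t**2)) dt + ∫((-4*t**4 - 14*t**3 - 47*t**2 - 56*t - 64)/(t**5 + 5*t**4 + 8*t**3 + 20*t**2 + 16*t)) dt.
Step 2. Integrate ∫(4*t*sin(2*t)) dt by parts with u = t, dv = (4*sin(2*t)) dt, so v = -2*cos(2*t): now -2*t*cos(2*t) + ∫(-10*t*cos(5*t**2)) dt + ∫((-4*t**4 - 14*t**3 - 47*t**2 - 56*t - 64)/(t**5 + 5*t**4 + 8*t**3 + 20*t**2 + 16*t)) dt + ∫(2*cos(2*t)) dt.
Step 3. Evaluate the standard form: now -2*t*cos(2*t) + sin(2*t) + ∫(-10*t*cos(5*t**2)) dt + ∫((-4*t**4 - 14*t**3 - 47*t**2 - 56*t - 64)/(t**5 + 5*t**4 + 8*t**3 + 20*t**2 + 16*t)) dt.
Step 4. Decompose ∫((-4*t**4 - 14*t**3 - 47*t**2 - 56*t - 64)/(t**5 + 5*t**4 + 8*t**3 + 20*t**2 + 16*t)) dt by partial fractions, (-4*t**4 - 14*t**3 - 47*t**2 - 56*t - 64)/(t**5 + 5*t**4 + 8*t**3 + 20*t**2 + 16*t) = -3/(t**2 + 4) - 3/(t + 4) + 3/(t + 1) - 4/t: now -2*t*cos(2*t) + sin(2*t) + ∫(-4/t) dt + ∫(-10*t*cos(5*t**2)) dt + ∫(3/(t + 1)) dt + ∫(-3/(t + 4)) dt + ∫(-3/(t**2 + 4)) dt.
Step 5. Evaluate the standard form [assuming t > -4]: now -2*t*cos(2*t) - 3*log(t + 4) + sin(2*t) + ∫(-4/t) dt + ∫(-10*t*cos(5*t**2)) dt + ∫(3/(t + 1)) dt + ∫(-3/(t**2 + 4)) dt.
Step 6. Evaluate the standard form [assuming t > -1]: now -2*t*cos(2*t) + 3*log(t + 1) - 3*log(t + 4) + sin(2*t) + ∫(-4/t) dt + ∫(-10*t*cos(5*t**2)) dt + ∫(-3/(t**2 + 4)) dt.
Step 7. Evaluate the standard form [assuming t > 0]: now -2*t*cos(2*t) - 4*log(t) + 3*log(t + 1) - 3*log(t + 4) + sin(2*t) + ∫(-10*t*cos(5*t**2)) dt + ∫(-3/(t**2 + 4)) dt.
Step 8. Evaluate the standard form: now -2*t*cos(2*t) - 4*log(t) + 3*log(t + 1) - 3*log(t + 4) + sin(2*t) - 3*atan(t/2)/2 + ∫(-10*t*cos(5*t**2)) dt.
Step 9. Substitute u = t**2, turning ∫(-10*t*cos(5*t**2)) dt into ∫(-5*cos(5*u)) du: now -2*t*cos(2*t) - 4*log(t) + 3*log(t + 1) - 3*log(t + 4) + sin(2*t) - 3*atan(t/2)/2 + ∫(-5*cos(5*u)) du.
Step 10. Evaluate the standard form: now -2*t*cos(2*t) - 4*log(t) + 3*log(t + 1) - 3*log(t + 4) + sin(2*t) - sin(5*u) - 3*atan(t/2)/2.
Step 11. Substitute back u = t**2: now -2*t*cos(2*t) - 4*log(t) + 3*log(t + 1) - 3*log(t + 4) + sin(2*t) - sin(5*t**2) - 3*atan(t/2)/2.
Answer: -2*t*cos(2*t) - 4*log(t) + 3*log(t + 1) - 3*log(t + 4) + sin(2*t) - sin(5*t**2) - 3*atan(t/2)/2.


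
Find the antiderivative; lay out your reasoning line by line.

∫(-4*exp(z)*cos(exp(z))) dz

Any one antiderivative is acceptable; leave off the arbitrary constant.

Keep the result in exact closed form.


Step 1. Substitute u = exp(z), turning ∫(-4*exp(z)*cos(exp(z))) dz into ∫(-4*cos(u)) du: now ∫(-4*cos(u)) du.
Step 2. Evaluate the standard form: now -4*sin(u).
Step 3. Substitute back u = exp(z): now -4*sin(exp(z)).
Answer: -4*sin(exp(z)).


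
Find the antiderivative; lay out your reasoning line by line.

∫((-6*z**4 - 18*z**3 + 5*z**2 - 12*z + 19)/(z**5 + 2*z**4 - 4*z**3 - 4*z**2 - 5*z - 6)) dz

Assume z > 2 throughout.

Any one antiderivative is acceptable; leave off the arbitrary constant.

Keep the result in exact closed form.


Step 1. Decompose ∫((-6*z**4 - 18*z**3 + 5*z**2 - 12*z + 19)/(z**5 + 2*z**4 - 4*z**3 - 4*z**2 - 5*z - 6)) dz by partial fractions, (-6*z**4 - 18*z**3 + 5*z**2 - 12*z + 19)/(z**5 + 2*z**4 - 4*z**3 - 4*z**2 - 5*z - 6) = -1/(z**2 + 1) + 1/(z + 3) - 4/(z + 1) - 3/(z - 2): now ∫(-3/(z - 2)) dz + ∫(-4/(z + 1)) dz + ∫(1/(z + 3)) dz + ∫(-1/(z**2 + 1)) dz.
Step 2. Evaluate the standard form [assuming z > -1]: now -4*log(z + 1) + ∫(-3/(z - 2)) dz + ∫(1/(z + 3)) dz + ∫(-1/(z**2 + 1)) dz.
Step 3. Evaluate the standard form [assuming z > 2]: now -3*log(z - 2) - 4*log(z + 1) + ∫(1/(z + 3)) dz + ∫(-1/(z**2 + 1)) dz.
Step 4. Evaluate the standard form [assuming z > -3]: now -3*log(z - 2) - 4*log(z + 1) + log(z + 3) + ∫(-1/(z**2 + 1)) dz.
Step 5. Evaluate the standard form: now -3*log(z - 2) - 4*log(z + 1) + log(z + 3) - atan(z).
Answer: -3*log(z - 2) - 4*log(z + 1) + log(z + 3) - atan(z).


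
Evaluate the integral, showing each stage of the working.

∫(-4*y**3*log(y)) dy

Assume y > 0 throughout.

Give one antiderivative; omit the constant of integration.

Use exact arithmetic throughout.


Step 1. Integrate ∫(-4*y**3*log(y)) dy by parts with u = log(y), dv = (-4*y**3) dy, so v = -y**4 [assuming y > 0]: now -y**4*log(y) + ∫(y**3) dy.
Step 2. Evaluate the standard form: now -y**4*log(y) + y**4/4.
Answer: -y**4*log(y) + y**4/4.


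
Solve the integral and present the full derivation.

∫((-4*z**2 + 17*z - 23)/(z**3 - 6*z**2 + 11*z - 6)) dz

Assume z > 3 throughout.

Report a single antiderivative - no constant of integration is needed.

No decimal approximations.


Step 1. Decompose ∫((-4*z**2 + 17*z - 23)/(z**3 - 6*z**2 + 11*z - 6)) dz by partial fractions, (-4*z**2 + 17*z - 23)/(z**3 - 6*z**2 + 11*z - 6) = -5/(z - 1) + 5/(z - 2) - 4/(z - 3): now ∫(-4/(z - 3)) dz + ∫(5/(z - 2)) dz + ∫(-5/(z - 1)) dz.
Step 2. Evaluate the standard form [assuming z > 3]: now -4*log(z - 3) + ∫(5/(z - 2)) dz + ∫(-5/(z - 1)) dz.
Step 3. Evaluate the standard form [assuming z > 1]: now -4*log(z - 3) - 5*log(z - 1) + ∫(5/(z - 2)) dz.
Step 4. Evaluate the standard form [assuming z > 2]: now -4*log(z - 3) + 5*log(z - 2) - 5*log(z - 1).
Answer: -4*log(z - 3) + 5*log(z - 2) - 5*log(z - 1).


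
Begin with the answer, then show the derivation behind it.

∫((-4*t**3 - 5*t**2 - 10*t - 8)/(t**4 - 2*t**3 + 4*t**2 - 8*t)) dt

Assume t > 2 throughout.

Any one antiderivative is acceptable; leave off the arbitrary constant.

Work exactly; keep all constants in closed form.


The answer is log(t) - 5*log(t - 2) - 3*atan(t/2)/2.
Step 1. Decompose ∫((-4*t**3 - 5*t**2 - 10*t - 8)/(t**4 - 2*t**3 + 4*t**2 - 8*t)) dt by partial fractions, (-4*t**3 - 5*t**2 - 10*t - 8)/(t**4 - 2*t**3 + 4*t**2 - 8*t) = -3/(t**2 + 4) - 5/(t - 2) + 1/t: now ∫(1/t) dt + ∫(-5/(t - 2)) dt + ∫(-3/(t**2 + 4)) dt.
Step 2. Evaluate the standard form [assuming t > 2]: now -5*log(t - 2) + ∫(1/t) dt + ∫(-3/(t**2 + 4)) dt.
Step 3. Evaluate the standard form [assuming t > 0]: now log(t) - 5*log(t - 2) + ∫(-3/(t**2 + 4)) dt.
Step 4. Evaluate the standard form: now log(t) - 5*log(t - 2) - 3*atan(t/2)/2.
Answer: log(t) - 5*log(t - 2) - 3*atan(t/2)/2.


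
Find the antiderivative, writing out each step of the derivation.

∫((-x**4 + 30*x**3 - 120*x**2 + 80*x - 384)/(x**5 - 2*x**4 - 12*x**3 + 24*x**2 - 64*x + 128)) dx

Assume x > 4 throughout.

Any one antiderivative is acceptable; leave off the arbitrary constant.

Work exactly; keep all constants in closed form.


Step 1. Decompose ∫((-x**4 + 30*x**3 - 120*x**2 + 80*x - 384)/(x**5 - 2*x**4 - 12*x**3 + 24*x**2 - 64*x + 128)) dx by partial fractions, (-x**4 + 30*x**3 - 120*x**2 + 80*x - 384)/(x**5 - 2*x**4 - 12*x**3 + 24*x**2 - 64*x + 128) = 2/(x**2 + 4) - 5/(x + 4) + 5/(x - 2) - 1/(x - 4): now ∫(-1/(x - 4)) dx + ∫(5/(x - 2)) dx + ∫(-5/(x + 4)) dx + ∫(2/(x**2 + 4)) dx.
Step 2. Evaluate the standard form [assuming x > 4]: now -log(x - 4) + ∫(5/(x - 2)) dx + ∫(-5/(x + 4)) dx + ∫(2/(x**2 + 4)) dx.
Step 3. Evaluate the standard form [assuming x > 2]: now -log(x - 4) + 5*log(x - 2) + ∫(-5/(x + 4)) dx + ∫(2/(x**2 + 4)) dx.
Step 4. Evaluate the standard form [assuming x > -4]: now -log(x - 4) + 5*log(x - 2) - 5*log(x + 4) + ∫(2/(x**2 + 4)) dx.
Step 5. Evaluate the standard form: now -log(x - 4) + 5*log(x - 2) - 5*log(x + 4) + atan(x/2).
Answer: -log(x - 4) + 5*log(x - 2) - 5*log(x + 4) + atan(x/2).


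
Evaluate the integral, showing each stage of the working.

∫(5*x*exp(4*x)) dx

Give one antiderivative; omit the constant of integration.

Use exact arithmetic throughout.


Step 1. Integrate ∫(5*x*exp(4*x)) dx by parts with u = x, dv = (5*exp(4*x)) dx, so v = 5*exp(4*x)/4: now 5*x*exp(4*x)/4 + ∫(-5*exp(4*x)/4) dx.
Step 2. Evaluate the standard form: now 5*x*exp(4*x)/4 - 5*exp(4*x)/16.
Answer: 5*x*exp(4*x)/4 - 5*exp(4*x)/16.


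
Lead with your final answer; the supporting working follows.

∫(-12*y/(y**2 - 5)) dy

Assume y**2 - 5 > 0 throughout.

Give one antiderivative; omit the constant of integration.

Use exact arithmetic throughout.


The answer is -6*log(y**2 - 5).
Step 1. Substitute u = y**2 - 5, turning ∫(-12*y/(y**2 - 5)) dy into ∫(-6/u) du: now ∫(-6/u) du.
Step 2. Evaluate the standard form [assuming u > 0]: now -6*log(u).
Step 3. Substitute back u = y**2 - 5: now -6*log(y**2 - 5).
Answer: -6*log(y**2 - 5).


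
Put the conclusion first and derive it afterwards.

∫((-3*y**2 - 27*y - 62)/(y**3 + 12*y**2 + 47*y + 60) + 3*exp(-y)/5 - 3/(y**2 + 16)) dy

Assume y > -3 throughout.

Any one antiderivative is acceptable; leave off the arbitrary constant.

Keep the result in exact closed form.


The answer is -4*log(y + 3) + 2*log(y + 4) - log(y + 5) - 3*atan(y/4)/4 - 3*exp(-y)/5.
Step 1. Rewrite: now ∫((-3*y**2 - 27*y - 62)/(y**3 + 12*y**2 + 47*y + 60)) dy + ∫(-3/(y**2 + 16)) dy + ∫(3*exp(-y)/5) dy.
Step 2. Decompose ∫((-3*y**2 - 27*y - 62)/(y**3 + 12*y**2 + 47*y + 60)) dy by partial fractions, (-3*y**2 - 27*y - 62)/(y**3 + 12*y**2 + 47*y + 60) = -1/(y + 5) + 2/(y + 4) - 4/(y + 3): now ∫(-4/(y + 3)) dy + ∫(2/(y + 4)) dy + ∫(-1/(y + 5)) dy + ∫(-3/(y**2 + 16)) dy + ∫(3*exp(-y)/5) dy.
Step 3. Evaluate the standard form [assuming y > -4]: now 2*log(y + 4) + ∫(-4/(y + 3)) dy + ∫(-1/(y + 5)) dy + ∫(-3/(y**2 + 16)) dy + ∫(3*exp(-y)/5) dy.
Step 4. Evaluate the standard form [assuming y > -3]: now -4*log(y + 3) + 2*log(y + 4) + ∫(-1/(y + 5)) dy + ∫(-3/(y**2 + 16)) dy + ∫(3*exp(-y)/5) dy.
Step 5. Evaluate the standard form [assuming y > -5]: now -4*log(y + 3) + 2*log(y + 4) - log(y + 5) + ∫(-3/(y**2 + 16)) dy + ∫(3*exp(-y)/5) dy.
Step 6. Evaluate the standard form: now -4*log(y + 3) + 2*log(y + 4) - log(y + 5) + ∫(-3/(y**2 + 16)) dy - 3*exp(-y)/5.
Step 7. Evaluate the standard form: now -4*log(y + 3) + 2*log(y + 4) - log(y + 5) - 3*atan(y/4)/4 - 3*exp(-y)/5.
Answer: -4*log(y + 3) + 2*log(y + 4) - log(y + 5) - 3*atan(y/4)/4 - 3*exp(-y)/5.


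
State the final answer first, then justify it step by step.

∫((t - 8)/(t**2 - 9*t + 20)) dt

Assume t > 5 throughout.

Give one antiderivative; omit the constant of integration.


The answer is -3*log(t - 5) + 4*log(t - 4).
Step 1. Decompose ∫((t - 8)/(t**2 - 9*t + 20)) dt by partial fractions, (t - 8)/(t**2 - 9*t + 20) = 4/(t - 4) - 3/(t - 5): now ∫(-3/(t - 5)) dt + ∫(4/(t - 4)) dt.
Step 2. Evaluate the standard form [assuming t > 5]: now -3*log(t - 5) + ∫(4/(t - 4)) dt.
Step 3. Evaluate the standard form [assuming t > 4]: now -3*log(t - 5) + 4*log(t - 4).
Answer: -3*log(t - 5) + 4*log(t - 4).


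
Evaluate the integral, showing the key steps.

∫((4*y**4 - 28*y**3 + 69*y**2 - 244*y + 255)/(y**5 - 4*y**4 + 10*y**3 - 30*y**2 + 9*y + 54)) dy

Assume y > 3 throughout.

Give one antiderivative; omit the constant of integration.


Step 1. Decompose ∫((4*y**4 - 28*y**3 + 69*y**2 - 244*y + 255)/(y**5 - 4*y**4 + 10*y**3 - 30*y**2 + 9*y + 54)) dy by partial fractions, (4*y**4 - 28*y**3 + 69*y**2 - 244*y + 255)/(y**5 - 4*y**4 + 10*y**3 - 30*y**2 + 9*y + 54) = -1/(y**2 + 9) + 5/(y + 1) + 3/(y - 2) - 4/(y - 3): now ∫(-4/(y - 3)) dy + ∫(3/(y - 2)) dy + ∫(5/(y + 1)) dy + ∫(-1/(y**2 + 9)) dy.
Step 2. Evaluate the standard form [assuming y > 3]: now -4*log(y - 3) + ∫(3/(y - 2)) dy + ∫(5/(y + 1)) dy + ∫(-1/(y**2 + 9)) dy.
Step 3. Evaluate the standard form [assuming y > 2]: now -4*log(y - 3) + 3*log(y - 2) + ∫(5/(y + 1)) dy + ∫(-1/(y**2 + 9)) dy.
Step 4. Evaluate the standard form [assuming y > -1]: now -4*log(y - 3) + 3*log(y - 2) + 5*log(y + 1) + ∫(-1/(y**2 + 9)) dy.
Step 5. Evaluate the standard form: now -4*log(y - 3) + 3*log(y - 2) + 5*log(y + 1) - atan(y/3)/3.
Answer: -4*log(y - 3) + 3*log(y - 2) + 5*log(y + 1) - atan(y/3)/3.


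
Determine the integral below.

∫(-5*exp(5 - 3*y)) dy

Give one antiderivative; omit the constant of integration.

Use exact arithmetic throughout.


Answer: 5*exp(5 - 3*y)/3.


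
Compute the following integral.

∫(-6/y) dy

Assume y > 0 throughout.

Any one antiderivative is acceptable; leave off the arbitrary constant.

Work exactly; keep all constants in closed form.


Answer: -6*log(y).


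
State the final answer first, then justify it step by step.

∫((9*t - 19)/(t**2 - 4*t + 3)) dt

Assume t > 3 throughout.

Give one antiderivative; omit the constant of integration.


The answer is 4*log(t - 3) + 5*log(t - 1).
Step 1. Decompose ∫((9*t - 19)/(t**2 - 4*t + 3)) dt by partial fractions, (9*t - 19)/(t**2 - 4*t + 3) = 5/(t - 1) + 4/(t - 3): now ∫(4/(t - 3)) dt + ∫(5/(t - 1)) dt.
Step 2. Evaluate the standard form [assuming t > 1]: now 5*log(t - 1) + ∫(4/(t - 3)) dt.
Step 3. Evaluate the standard form [assuming t > 3]: now 4*log(t - 3) + 5*log(t - 1).
Answer: 4*log(t - 3) + 5*log(t - 1).


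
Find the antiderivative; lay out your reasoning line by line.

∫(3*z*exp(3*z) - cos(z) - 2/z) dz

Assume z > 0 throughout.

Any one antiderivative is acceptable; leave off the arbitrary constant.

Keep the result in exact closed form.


Step 1. Rewrite: now ∫(-2/z) dz + ∫(3*z*exp(3*z)) dz + ∫(-cos(z)) dz.
Step 2. Evaluate the standard form [assuming z > 0]: now -2*log(z) + ∫(3*z*exp(3*z)) dz + ∫(-cos(z)) dz.
Step 3. Integrate ∫(3*z*exp(3*z)) dz by parts with u = z, dv = (3*exp(3*z)) dz, so v = exp(3*z): now z*exp(3*z) - 2*log(z) + ∫(-exp(3*z)) dz + ∫(-cos(z)) dz.
Step 4. Evaluate the standard form: now z*exp(3*z) - exp(3*z)/3 - 2*log(z) + ∫(-cos(z)) dz.
Step 5. Evaluate the standard form: now z*exp(3*z) - exp(3*z)/3 - 2*log(z) - sin(z).
Answer: z*exp(3*z) - exp(3*z)/3 - 2*log(z) - sin(z).


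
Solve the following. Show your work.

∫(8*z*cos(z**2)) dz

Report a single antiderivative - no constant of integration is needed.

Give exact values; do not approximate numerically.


Step 1. Substitute u = z**2, turning ∫(8*z*cos(z**2)) dz into ∫(4*cos(u)) du: now ∫(4*cos(u)) du.
Step 2. Evaluate the standard form: now 4*sin(u).
Step 3. Substitute back u = z**2: now 4*sin(z**2).
Answer: 4*sin(z**2).


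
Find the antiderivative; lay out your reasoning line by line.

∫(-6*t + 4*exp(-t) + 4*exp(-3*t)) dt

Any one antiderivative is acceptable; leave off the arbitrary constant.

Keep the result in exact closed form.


Step 1. Rewrite: now ∫(-6*t) dt + ∫(4*exp(-3*t)) dt + ∫(4*exp(-t)) dt.
Step 2. Evaluate the standard form: now -3*t**2 + ∫(4*exp(-3*t)) dt + ∫(4*exp(-t)) dt.
Step 3. Evaluate the standard form: now -3*t**2 + ∫(4*exp(-3*t)) dt - 4*exp(-t).
Step 4. Evaluate the standard form: now -3*t**2 - 4*exp(-t) - 4*exp(-3*t)/3.
Answer: -3*t**2 - 4*exp(-t) - 4*exp(-3*t)/3.


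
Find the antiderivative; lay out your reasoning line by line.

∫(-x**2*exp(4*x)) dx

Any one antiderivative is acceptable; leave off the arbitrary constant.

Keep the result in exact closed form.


Step 1. Integrate ∫(-x**2*exp(4*x)) dx by parts with u = x**2, dv = (-exp(4*x)) dx, so v = -exp(4*x)/4: now -x**2*exp(4*x)/4 + ∫(x*exp(4*x)/2) dx.
Step 2. Integrate ∫(x*exp(4*x)/2) dx by parts with u = x, dv = (exp(4*x)/2) dx, so v = exp(4*x)/8: now -x**2*exp(4*x)/4 + x*exp(4*x)/8 + ∫(-exp(4*x)/8) dx.
Step 3. Evaluate the standard form: now -x**2*exp(4*x)/4 + x*exp(4*x)/8 - exp(4*x)/32.
Answer: -x**2*exp(4*x)/4 + x*exp(4*x)/8 - exp(4*x)/32.


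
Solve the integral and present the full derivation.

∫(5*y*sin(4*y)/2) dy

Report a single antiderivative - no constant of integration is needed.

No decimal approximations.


Step 1. Integrate ∫(5*y*sin(4*y)/2) dy by parts with u = y, dv = (5*sin(4*y)/2) dy, so v = -5*cos(4*y)/8: now -5*y*cos(4*y)/8 + ∫(5*cos(4*y)/8) dy.
Step 2. Evaluate the standard form: now -5*y*cos(4*y)/8 + 5*sin(4*y)/32.
Answer: -5*y*cos(4*y)/8 + 5*sin(4*y)/32.


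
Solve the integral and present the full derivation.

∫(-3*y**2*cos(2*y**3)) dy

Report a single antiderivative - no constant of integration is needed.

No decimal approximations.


Step 1. Substitute u = y**3, turning ∫(-3*y**2*cos(2*y**3)) dy into ∫(-cos(2*u)) du: now ∫(-cos(2*u)) du.
Step 2. Evaluate the standard form: now -sin(2*u)/2.
Step 3. Substitute back u = y**3: now -sin(2*y**3)/2.
Answer: -sin(2*y**3)/2.


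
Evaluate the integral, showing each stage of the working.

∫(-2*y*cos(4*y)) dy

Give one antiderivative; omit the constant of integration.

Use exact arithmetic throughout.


Step 1. Integrate ∫(-2*y*cos(4*y)) dy by parts with u = y, dv = (-2*cos(4*y)) dy, so v = -sin(4*y)/2: now -y*sin(4*y)/2 + ∫(sin(4*y)/2) dy.
Step 2. Evaluate the standard form: now -y*sin(4*y)/2 - cos(4*y)/8.
Answer: -y*sin(4*y)/2 - cos(4*y)/8.


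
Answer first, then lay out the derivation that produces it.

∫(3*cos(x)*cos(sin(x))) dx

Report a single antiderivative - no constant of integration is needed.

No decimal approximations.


The answer is 3*sin(sin(x)).
Step 1. Substitute u = sin(x), turning ∫(3*cos(x)*cos(sin(x))) dx into ∫(3*cos(u)) du: now ∫(3*cos(u)) du.
Step 2. Evaluate the standard form: now 3*sin(u).
Step 3. Substitute back u = sin(x): now 3*sin(sin(x)).
Answer: 3*sin(sin(x)).


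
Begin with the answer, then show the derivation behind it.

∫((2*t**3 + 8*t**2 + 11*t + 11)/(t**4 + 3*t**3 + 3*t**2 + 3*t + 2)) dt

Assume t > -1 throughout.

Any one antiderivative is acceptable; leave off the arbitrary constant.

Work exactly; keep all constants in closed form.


The answer is 3*log(t + 1) - log(t + 2) + 3*atan(t).
Step 1. Decompose ∫((2*t**3 + 8*t**2 + 11*t + 11)/(t**4 + 3*t**3 + 3*t**2 + 3*t + 2)) dt by partial fractions, (2*t**3 + 8*t**2 + 11*t + 11)/(t**4 + 3*t**3 + 3*t**2 + 3*t + 2) = 3/(t**2 + 1) - 1/(t + 2) + 3/(t + 1): now ∫(3/(t + 1)) dt + ∫(-1/(t + 2)) dt + ∫(3/(t**2 + 1)) dt.
Step 2. Evaluate the standard form [assuming t > -1]: now 3*log(t + 1) + ∫(-1/(t + 2)) dt + ∫(3/(t**2 + 1)) dt.
Step 3. Evaluate the standard form [assuming t > -2]: now 3*log(t + 1) - log(t + 2) + ∫(3/(t**2 + 1)) dt.
Step 4. Evaluate the standard form: now 3*log(t + 1) - log(t + 2) + 3*atan(t).
Answer: 3*log(t + 1) - log(t + 2) + 3*atan(t).


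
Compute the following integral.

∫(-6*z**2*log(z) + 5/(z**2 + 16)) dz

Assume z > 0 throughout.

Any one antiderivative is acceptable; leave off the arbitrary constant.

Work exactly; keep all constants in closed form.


Answer: -2*z**3*log(z) + 2*z**3/3 + 5*atan(z/4)/4.


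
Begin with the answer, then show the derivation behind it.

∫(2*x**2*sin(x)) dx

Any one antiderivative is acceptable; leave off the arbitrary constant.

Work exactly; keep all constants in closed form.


The answer is -2*x**2*cos(x) + 4*x*sin(x) + 4*cos(x).
Step 1. Integrate ∫(2*x**2*sin(x)) dx by parts with u = x**2, dv = (2*sin(x)) dx, so v = -2*cos(x): now -2*x**2*cos(x) + ∫(4*x*cos(x)) dx.
Step 2. Integrate ∫(4*x*cos(x)) dx by parts with u = x, dv = (4*cos(x)) dx, so v = 4*sin(x): now -2*x**2*cos(x) + 4*x*sin(x) + ∫(-4*sin(x)) dx.
Step 3. Evaluate the standard form: now -2*x**2*cos(x) + 4*x*sin(x) + 4*cos(x).
Answer: -2*x**2*cos(x) + 4*x*sin(x) + 4*cos(x).


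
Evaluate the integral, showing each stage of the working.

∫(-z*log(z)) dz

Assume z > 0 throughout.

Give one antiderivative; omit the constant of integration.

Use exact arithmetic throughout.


Step 1. Integrate ∫(-z*log(z)) dz by parts with u = log(z), dv = (-z) dz, so v = -z**2/2 [assuming z > 0]: now -z**2*log(z)/2 + ∫(z/2) dz.
Step 2. Evaluate the standard form: now -z**2*log(z)/2 + z**2/4.
Answer: -z**2*log(z)/2 + z**2/4.


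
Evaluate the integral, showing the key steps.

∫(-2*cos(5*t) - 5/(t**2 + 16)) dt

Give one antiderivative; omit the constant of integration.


Step 1. Rewrite: now ∫(-5/(t**2 + 16)) dt + ∫(-2*cos(5*t)) dt.
Step 2. Evaluate the standard form: now -5*atan(t/4)/4 + ∫(-2*cos(5*t)) dt.
Step 3. Evaluate the standard form: now -2*sin(5*t)/5 - 5*atan(t/4)/4.
Answer: -2*sin(5*t)/5 - 5*atan(t/4)/4.


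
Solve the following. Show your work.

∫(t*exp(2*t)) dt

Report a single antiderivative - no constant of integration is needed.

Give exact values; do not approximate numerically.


Step 1. Integrate ∫(t*exp(2*t)) dt by parts with u = t, dv = (exp(2*t)) dt, so v = exp(2*t)/2: now t*exp(2*t)/2 + ∫(-exp(2*t)/2) dt.
Step 2. Evaluate the standard form: now t*exp(2*t)/2 - exp(2*t)/4.
Answer: t*exp(2*t)/2 - exp(2*t)/4.


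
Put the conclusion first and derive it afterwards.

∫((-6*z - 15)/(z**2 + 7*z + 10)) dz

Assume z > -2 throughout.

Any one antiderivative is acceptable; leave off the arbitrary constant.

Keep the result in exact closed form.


The answer is -log(z + 2) - 5*log(z + 5).
Step 1. Decompose ∫((-6*z - 15)/(z**2 + 7*z + 10)) dz by partial fractions, (-6*z - 15)/(z**2 + 7*z + 10) = -5/(z + 5) - 1/(z + 2): now ∫(-1/(z + 2)) dz + ∫(-5/(z + 5)) dz.
Step 2. Evaluate the standard form [assuming z > -5]: now -5*log(z + 5) + ∫(-1/(z + 2)) dz.
Step 3. Evaluate the standard form [assuming z > -2]: now -log(z + 2) - 5*log(z + 5).
Answer: -log(z + 2) - 5*log(z + 5).


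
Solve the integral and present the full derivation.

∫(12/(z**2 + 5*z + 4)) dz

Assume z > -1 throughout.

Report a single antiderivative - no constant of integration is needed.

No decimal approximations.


Step 1. Decompose ∫(12/(z**2 + 5*z + 4)) dz by partial fractions, 12/(z**2 + 5*z + 4) = -4/(z + 4) + 4/(z + 1): now ∫(4/(z + 1)) dz + ∫(-4/(z + 4)) dz.
Step 2. Evaluate the standard form [assuming z > -1]: now 4*log(z + 1) + ∫(-4/(z + 4)) dz.
Step 3. Evaluate the standard form [assuming z > -4]: now 4*log(z + 1) - 4*log(z + 4).
Answer: 4*log(z + 1) - 4*log(z + 4).


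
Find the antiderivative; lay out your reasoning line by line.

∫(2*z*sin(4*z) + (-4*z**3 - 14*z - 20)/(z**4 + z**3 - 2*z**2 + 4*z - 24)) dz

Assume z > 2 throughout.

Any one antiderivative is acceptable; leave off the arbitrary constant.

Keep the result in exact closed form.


Step 1. Rewrite: now ∫(2*z*sin(4*z)) dz + ∫((-4*z**3 - 14*z - 20)/(z**4 + z**3 - 2*z**2 + 4*z - 24)) dz.
Step 2. Decompose ∫((-4*z**3 - 14*z - 20)/(z**4 + z**3 - 2*z**2 + 4*z - 24)) dz by partial fractions, (-4*z**3 - 14*z - 20)/(z**4 + z**3 - 2*z**2 + 4*z - 24) = 2/(z**2 + 4) - 2/(z + 3) - 2/(z - 2): now ∫(2*z*sin(4*z)) dz + ∫(-2/(z - 2)) dz + ∫(-2/(z + 3)) dz + ∫(2/(z**2 + 4)) dz.
Step 3. Evaluate the standard form [assuming z > -3]: now -2*log(z + 3) + ∫(2*z*sin(4*z)) dz + ∫(-2/(z - 2)) dz + ∫(2/(z**2 + 4)) dz.
Step 4. Evaluate the standard form [assuming z > 2]: now -2*log(z - 2) - 2*log(z + 3) + ∫(2*z*sin(4*z)) dz + ∫(2/(z**2 + 4)) dz.
Step 5. Evaluate the standard form: now -2*log(z - 2) - 2*log(z + 3) + atan(z/2) + ∫(2*z*sin(4*z)) dz.
Step 6. Integrate ∫(2*z*sin(4*z)) dz by parts with u = z, dv = (2*sin(4*z)) dz, so v = -cos(4*z)/2: now -z*cos(4*z)/2 - 2*log(z - 2) - 2*log(z + 3) + atan(z/2) + ∫(cos(4*z)/2) dz.
Step 7. Evaluate the standard form: now -z*cos(4*z)/2 - 2*log(z - 2) - 2*log(z + 3) + sin(4*z)/8 + atan(z/2).
Answer: -z*cos(4*z)/2 - 2*log(z - 2) - 2*log(z + 3) + sin(4*z)/8 + atan(z/2).


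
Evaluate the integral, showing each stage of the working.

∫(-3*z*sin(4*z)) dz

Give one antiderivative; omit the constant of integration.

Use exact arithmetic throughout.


Step 1. Integrate ∫(-3*z*sin(4*z)) dz by parts with u = z, dv = (-3*sin(4*z)) dz, so v = 3*cos(4*z)/4: now 3*z*cos(4*z)/4 + ∫(-3*cos(4*z)/4) dz.
Step 2. Evaluate the standard form: now 3*z*cos(4*z)/4 - 3*sin(4*z)/16.
Answer: 3*z*cos(4*z)/4 - 3*sin(4*z)/16.


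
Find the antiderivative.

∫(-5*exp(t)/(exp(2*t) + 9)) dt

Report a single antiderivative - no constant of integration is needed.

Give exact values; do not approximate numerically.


Answer: -5*atan(exp(t)/3)/3.


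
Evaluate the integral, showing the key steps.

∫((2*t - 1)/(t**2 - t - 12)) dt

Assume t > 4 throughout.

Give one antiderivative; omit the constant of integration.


Step 1. Decompose ∫((2*t - 1)/(t**2 - t - 12)) dt by partial fractions, (2*t - 1)/(t**2 - t - 12) = 1/(t + 3) + 1/(t - 4): now ∫(1/(t - 4)) dt + ∫(1/(t + 3)) dt.
Step 2. Evaluate the standard form [assuming t > -3]: now log(t + 3) + ∫(1/(t - 4)) dt.
Step 3. Evaluate the standard form [assuming t > 4]: now log(t - 4) + log(t + 3).
Answer: log(t - 4) + log(t + 3).


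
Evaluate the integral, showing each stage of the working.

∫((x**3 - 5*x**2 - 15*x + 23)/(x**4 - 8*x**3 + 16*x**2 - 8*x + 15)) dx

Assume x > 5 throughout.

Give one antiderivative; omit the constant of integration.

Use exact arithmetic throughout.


Step 1. Decompose ∫((x**3 - 5*x**2 - 15*x + 23)/(x**4 - 8*x**3 + 16*x**2 - 8*x + 15)) dx by partial fractions, (x**3 - 5*x**2 - 15*x + 23)/(x**4 - 8*x**3 + 16*x**2 - 8*x + 15) = 2/(x**2 + 1) + 2/(x - 3) - 1/(x - 5): now ∫(-1/(x - 5)) dx + ∫(2/(x - 3)) dx + ∫(2/(x**2 + 1)) dx.
Step 2. Evaluate the standard form [assuming x > 3]: now 2*log(x - 3) + ∫(-1/(x - 5)) dx + ∫(2/(x**2 + 1)) dx.
Step 3. Evaluate the standard form [assuming x > 5]: now -log(x - 5) + 2*log(x - 3) + ∫(2/(x**2 + 1)) dx.
Step 4. Evaluate the standard form: now -log(x - 5) + 2*log(x - 3) + 2*atan(x).
Answer: -log(x - 5) + 2*log(x - 3) + 2*atan(x).


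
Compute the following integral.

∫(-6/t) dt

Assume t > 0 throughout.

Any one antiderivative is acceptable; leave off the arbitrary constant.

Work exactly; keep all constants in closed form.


Answer: -6*log(t).


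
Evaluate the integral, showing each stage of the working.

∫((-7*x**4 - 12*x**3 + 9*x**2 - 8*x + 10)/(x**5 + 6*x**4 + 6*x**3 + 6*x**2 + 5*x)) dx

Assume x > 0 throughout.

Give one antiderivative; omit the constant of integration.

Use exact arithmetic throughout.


Step 1. Decompose ∫((-7*x**4 - 12*x**3 + 9*x**2 - 8*x + 10)/(x**5 + 6*x**4 + 6*x**3 + 6*x**2 + 5*x)) dx by partial fractions, (-7*x**4 - 12*x**3 + 9*x**2 - 8*x + 10)/(x**5 + 6*x**4 + 6*x**3 + 6*x**2 + 5*x) = 1/(x**2 + 1) - 5/(x + 5) - 4/(x + 1) + 2/x: now ∫(2/x) dx + ∫(-4/(x + 1)) dx + ∫(-5/(x + 5)) dx + ∫(1/(x**2 + 1)) dx.
Step 2. Evaluate the standard form [assuming x > -5]: now -5*log(x + 5) + ∫(2/x) dx + ∫(-4/(x + 1)) dx + ∫(1/(x**2 + 1)) dx.
Step 3. Evaluate the standard form [assuming x > 0]: now 2*log(x) - 5*log(x + 5) + ∫(-4/(x + 1)) dx + ∫(1/(x**2 + 1)) dx.
Step 4. Evaluate the standard form [assuming x > -1]: now 2*log(x) - 4*log(x + 1) - 5*log(x + 5) + ∫(1/(x**2 + 1)) dx.
Step 5. Evaluate the standard form: now 2*log(x) - 4*log(x + 1) - 5*log(x + 5) + atan(x).
Answer: 2*log(x) - 4*log(x + 1) - 5*log(x + 5) + atan(x).


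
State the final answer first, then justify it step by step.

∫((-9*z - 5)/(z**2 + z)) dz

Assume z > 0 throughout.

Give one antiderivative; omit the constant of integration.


The answer is -5*log(z) - 4*log(z + 1).
Step 1. Decompose ∫((-9*z - 5)/(z**2 + z)) dz by partial fractions, (-9*z - 5)/(z**2 + z) = -4/(z + 1) - 5/z: now ∫(-5/z) dz + ∫(-4/(z + 1)) dz.
Step 2. Evaluate the standard form [assuming z > 0]: now -5*log(z) + ∫(-4/(z + 1)) dz.
Step 3. Evaluate the standard form [assuming z > -1]: now -5*log(z) - 4*log(z + 1).
Answer: -5*log(z) - 4*log(z + 1).


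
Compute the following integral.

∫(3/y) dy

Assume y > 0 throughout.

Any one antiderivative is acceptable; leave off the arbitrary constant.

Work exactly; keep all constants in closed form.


Answer: 3*log(y).


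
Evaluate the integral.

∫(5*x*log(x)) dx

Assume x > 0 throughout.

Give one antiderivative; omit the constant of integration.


Answer: 5*x**2*log(x)/2 - 5*x**2/4.


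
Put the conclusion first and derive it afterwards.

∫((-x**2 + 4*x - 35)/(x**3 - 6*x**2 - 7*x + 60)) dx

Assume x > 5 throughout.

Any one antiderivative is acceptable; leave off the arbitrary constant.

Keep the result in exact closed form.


The answer is -5*log(x - 5) + 5*log(x - 4) - log(x + 3).
Step 1. Decompose ∫((-x**2 + 4*x - 35)/(x**3 - 6*x**2 - 7*x + 60)) dx by partial fractions, (-x**2 + 4*x - 35)/(x**3 - 6*x**2 - 7*x + 60) = -1/(x + 3) + 5/(x - 4) - 5/(x - 5): now ∫(-5/(x - 5)) dx + ∫(5/(x - 4)) dx + ∫(-1/(x + 3)) dx.
Step 2. Evaluate the standard form [assuming x > 4]: now 5*log(x - 4) + ∫(-5/(x - 5)) dx + ∫(-1/(x + 3)) dx.
Step 3. Evaluate the standard form [assuming x > 5]: now -5*log(x - 5) + 5*log(x - 4) + ∫(-1/(x + 3)) dx.
Step 4. Evaluate the standard form [assuming x > -3]: now -5*log(x - 5) + 5*log(x - 4) - log(x + 3).
Answer: -5*log(x - 5) + 5*log(x - 4) - log(x + 3).


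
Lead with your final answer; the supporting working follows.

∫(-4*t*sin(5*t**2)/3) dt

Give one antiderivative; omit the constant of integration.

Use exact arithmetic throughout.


The answer is 2*cos(5*t**2)/15.
Step 1. Substitute u = t**2, turning ∫(-4*t*sin(5*t**2)/3) dt into ∫(-2*sin(5*u)/3) du: now ∫(-2*sin(5*u)/3) du.
Step 2. Evaluate the standard form: now 2*cos(5*u)/15.
Step 3. Substitute back u = t**2: now 2*cos(5*t**2)/15.
Answer: 2*cos(5*t**2)/15.


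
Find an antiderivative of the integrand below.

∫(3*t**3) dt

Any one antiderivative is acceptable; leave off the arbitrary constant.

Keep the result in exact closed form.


Answer: 3*t**4/4.


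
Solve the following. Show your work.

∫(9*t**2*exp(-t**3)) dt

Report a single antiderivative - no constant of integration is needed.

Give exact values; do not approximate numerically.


Step 1. Substitute u = t**3, turning ∫(9*t**2*exp(-t**3)) dt into ∫(3*exp(-u)) du: now ∫(3*exp(-u)) du.
Step 2. Evaluate the standard form: now -3*exp(-u).
Step 3. Substitute back u = t**3: now -3*exp(-t**3).
Answer: -3*exp(-t**3).


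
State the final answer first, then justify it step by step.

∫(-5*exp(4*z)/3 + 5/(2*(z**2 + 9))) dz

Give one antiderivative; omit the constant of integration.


The answer is -5*exp(4*z)/12 + 5*atan(z/3)/6.
Step 1. Rewrite: now ∫(5/(2*(z**2 + 9))) dz + ∫(-5*exp(4*z)/3) dz.
Step 2. Evaluate the standard form: now -5*exp(4*z)/12 + ∫(5/(2*(z**2 + 9))) dz.
Step 3. Evaluate the standard form: now -5*exp(4*z)/12 + 5*atan(z/3)/6.
Answer: -5*exp(4*z)/12 + 5*atan(z/3)/6.


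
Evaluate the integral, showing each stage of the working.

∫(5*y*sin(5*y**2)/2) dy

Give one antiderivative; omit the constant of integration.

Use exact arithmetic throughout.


Step 1. Substitute u = y**2, turning ∫(5*y*sin(5*y**2)/2) dy into ∫(5*sin(5*u)/4) du: now ∫(5*sin(5*u)/4) du.
Step 2. Evaluate the standard form: now -cos(5*u)/4.
Step 3. Substitute back u = y**2: now -cos(5*y**2)/4.
Answer: -cos(5*y**2)/4.


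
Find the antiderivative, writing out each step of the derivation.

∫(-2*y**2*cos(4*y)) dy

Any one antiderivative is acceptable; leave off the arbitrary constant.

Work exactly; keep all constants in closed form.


Step 1. Integrate ∫(-2*y**2*cos(4*y)) dy by parts with u = y**2, dv = (-2*cos(4*y)) dy, so v = -sin(4*y)/2: now -y**2*sin(4*y)/2 + ∫(y*sin(4*y)) dy.
Step 2. Integrate ∫(y*sin(4*y)) dy by parts with u = y, dv = (sin(4*y)) dy, so v = -cos(4*y)/4: now -y**2*sin(4*y)/2 - y*cos(4*y)/4 + ∫(cos(4*y)/4) dy.
Step 3. Evaluate the standard form: now -y**2*sin(4*y)/2 - y*cos(4*y)/4 + sin(4*y)/16.
Answer: -y**2*sin(4*y)/2 - y*cos(4*y)/4 + sin(4*y)/16.
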